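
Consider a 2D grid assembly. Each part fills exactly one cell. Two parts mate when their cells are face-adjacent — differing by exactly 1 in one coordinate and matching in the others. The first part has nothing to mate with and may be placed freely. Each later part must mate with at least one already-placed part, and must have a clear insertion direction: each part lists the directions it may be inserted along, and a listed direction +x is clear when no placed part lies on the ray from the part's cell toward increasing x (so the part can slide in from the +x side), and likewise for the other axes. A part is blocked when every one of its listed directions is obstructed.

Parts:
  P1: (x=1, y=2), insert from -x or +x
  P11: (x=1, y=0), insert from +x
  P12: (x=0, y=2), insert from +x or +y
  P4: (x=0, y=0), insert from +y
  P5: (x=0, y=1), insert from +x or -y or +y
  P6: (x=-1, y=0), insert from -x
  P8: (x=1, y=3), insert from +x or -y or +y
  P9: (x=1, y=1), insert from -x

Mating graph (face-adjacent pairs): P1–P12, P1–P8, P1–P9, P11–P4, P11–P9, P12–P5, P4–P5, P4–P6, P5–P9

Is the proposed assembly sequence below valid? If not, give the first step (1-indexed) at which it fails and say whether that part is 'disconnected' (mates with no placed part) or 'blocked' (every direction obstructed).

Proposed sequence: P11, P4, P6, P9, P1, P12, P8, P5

1. P11@(1, 0) [+x clear] — {P11}
2. P4@(0, 0) [+y clear] — {P11, P4}
3. P6@(-1, 0) [-x clear] — {P11, P4, P6}
4. P9@(1, 1) [-x clear] — {P11, P4, P6, P9}
5. P1@(1, 2) [-x clear] — {P1, P11, P4, P6, P9}
6. P12@(0, 2) [+y clear] — {P1, P11, P12, P4, P6, P9}
7. P8@(1, 3) [+x clear] — {P1, P11, P12, P4, P6, P8, P9}
8. P5@(0, 1) — +x/-y/+y all obstructed ⇒ blocked

Invalid at step 8 (blocked)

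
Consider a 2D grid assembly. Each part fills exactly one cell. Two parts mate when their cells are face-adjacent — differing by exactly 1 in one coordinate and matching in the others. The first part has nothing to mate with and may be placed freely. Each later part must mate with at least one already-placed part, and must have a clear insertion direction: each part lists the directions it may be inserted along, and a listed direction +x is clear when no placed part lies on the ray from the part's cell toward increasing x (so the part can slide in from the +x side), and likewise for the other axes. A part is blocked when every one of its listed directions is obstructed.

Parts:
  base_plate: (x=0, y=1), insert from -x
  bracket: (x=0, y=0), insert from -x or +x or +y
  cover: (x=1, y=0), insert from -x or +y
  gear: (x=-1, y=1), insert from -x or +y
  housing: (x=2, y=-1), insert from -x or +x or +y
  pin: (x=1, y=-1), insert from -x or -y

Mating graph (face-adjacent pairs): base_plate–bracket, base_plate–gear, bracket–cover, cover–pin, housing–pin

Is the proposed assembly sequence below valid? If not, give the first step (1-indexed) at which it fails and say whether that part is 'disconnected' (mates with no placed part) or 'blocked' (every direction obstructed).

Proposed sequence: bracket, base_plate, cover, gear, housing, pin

Invalid at step 5 (disconnected)

1. bracket@(0, 0) [-x clear] — {bracket}
2. base_plate@(0, 1) [-x clear] — {base_plate, bracket}
3. cover@(1, 0) [+y clear] — {base_plate, bracket, cover}
4. gear@(-1, 1) [-x clear] — {base_plate, bracket, cover, gear}
5. housing@(2, -1) — no placed neighbour ⇒ disconnected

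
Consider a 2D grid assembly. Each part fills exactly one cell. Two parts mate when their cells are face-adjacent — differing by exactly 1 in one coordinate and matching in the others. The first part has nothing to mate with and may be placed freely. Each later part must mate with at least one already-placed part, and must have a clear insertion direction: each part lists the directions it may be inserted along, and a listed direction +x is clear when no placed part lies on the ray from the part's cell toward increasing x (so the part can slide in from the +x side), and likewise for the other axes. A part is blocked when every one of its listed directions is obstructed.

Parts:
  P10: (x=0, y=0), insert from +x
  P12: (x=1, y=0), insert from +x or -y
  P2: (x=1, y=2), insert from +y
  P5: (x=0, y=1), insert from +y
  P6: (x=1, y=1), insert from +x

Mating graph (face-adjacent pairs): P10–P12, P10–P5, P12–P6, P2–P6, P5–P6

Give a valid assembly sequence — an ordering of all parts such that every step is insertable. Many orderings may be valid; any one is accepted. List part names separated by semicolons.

1. P10@(0, 0) [+x clear] — {P10}
2. P5@(0, 1) [+y clear] — {P10, P5}
3. P6@(1, 1) [+x clear] — {P10, P5, P6}
4. P2@(1, 2) [+y clear] — {P10, P2, P5, P6}
5. P12@(1, 0) [+x clear] — {P10, P12, P2, P5, P6}

P10; P5; P6; P2; P12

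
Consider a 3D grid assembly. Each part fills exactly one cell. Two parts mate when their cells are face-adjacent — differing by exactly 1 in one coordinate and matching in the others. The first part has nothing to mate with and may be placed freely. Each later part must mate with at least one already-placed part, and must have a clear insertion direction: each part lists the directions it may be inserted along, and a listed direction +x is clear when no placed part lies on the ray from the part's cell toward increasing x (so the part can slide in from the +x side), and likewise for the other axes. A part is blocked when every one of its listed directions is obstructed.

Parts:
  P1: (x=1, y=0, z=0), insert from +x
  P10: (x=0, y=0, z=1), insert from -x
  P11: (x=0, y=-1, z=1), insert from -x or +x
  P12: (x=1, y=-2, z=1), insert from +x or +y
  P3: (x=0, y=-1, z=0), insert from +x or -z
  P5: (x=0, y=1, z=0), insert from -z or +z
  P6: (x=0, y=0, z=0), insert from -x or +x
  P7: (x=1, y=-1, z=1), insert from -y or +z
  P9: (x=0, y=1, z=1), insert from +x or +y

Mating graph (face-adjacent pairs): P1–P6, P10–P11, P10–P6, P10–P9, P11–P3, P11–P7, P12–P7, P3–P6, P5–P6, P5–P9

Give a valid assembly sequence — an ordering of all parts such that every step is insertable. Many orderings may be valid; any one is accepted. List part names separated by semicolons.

1. P11@(0, -1, 1) [-x clear] — {P11}
2. P7@(1, -1, 1) [-y clear] — {P11, P7}
3. P10@(0, 0, 1) [-x clear] — {P10, P11, P7}
4. P9@(0, 1, 1) [+x clear] — {P10, P11, P7, P9}
5. P5@(0, 1, 0) [-z clear] — {P10, P11, P5, P7, P9}
6. P12@(1, -2, 1) [+x clear] — {P10, P11, P12, P5, P7, P9}
7. P6@(0, 0, 0) [-x clear] — {P10, P11, P12, P5, P6, P7, P9}
8. P1@(1, 0, 0) [+x clear] — {P1, P10, P11, P12, P5, P6, P7, P9}
9. P3@(0, -1, 0) [+x clear] — {P1, P10, P11, P12, P3, P5, P6, P7, P9}

P11; P7; P10; P9; P5; P12; P6; P1; P3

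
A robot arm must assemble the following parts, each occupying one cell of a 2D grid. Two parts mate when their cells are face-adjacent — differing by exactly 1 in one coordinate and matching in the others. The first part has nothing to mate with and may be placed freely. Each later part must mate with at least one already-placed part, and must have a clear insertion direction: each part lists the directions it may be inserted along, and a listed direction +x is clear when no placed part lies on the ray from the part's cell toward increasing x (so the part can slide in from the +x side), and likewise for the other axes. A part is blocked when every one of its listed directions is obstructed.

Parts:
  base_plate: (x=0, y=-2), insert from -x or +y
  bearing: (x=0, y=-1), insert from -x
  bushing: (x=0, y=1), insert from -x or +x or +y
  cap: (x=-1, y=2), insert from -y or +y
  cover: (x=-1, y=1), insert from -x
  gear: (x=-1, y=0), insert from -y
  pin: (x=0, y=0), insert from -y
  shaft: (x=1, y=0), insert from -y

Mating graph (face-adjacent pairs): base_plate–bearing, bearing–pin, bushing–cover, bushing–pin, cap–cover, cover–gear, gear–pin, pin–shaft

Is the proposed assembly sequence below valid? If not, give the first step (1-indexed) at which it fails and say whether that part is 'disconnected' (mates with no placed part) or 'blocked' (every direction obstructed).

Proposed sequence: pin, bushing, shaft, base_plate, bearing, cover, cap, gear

Invalid at step 4 (disconnected)

1. pin@(0, 0) [-y clear] — {pin}
2. bushing@(0, 1) [-x clear] — {bushing, pin}
3. shaft@(1, 0) [-y clear] — {bushing, pin, shaft}
4. base_plate@(0, -2) — no placed neighbour ⇒ disconnected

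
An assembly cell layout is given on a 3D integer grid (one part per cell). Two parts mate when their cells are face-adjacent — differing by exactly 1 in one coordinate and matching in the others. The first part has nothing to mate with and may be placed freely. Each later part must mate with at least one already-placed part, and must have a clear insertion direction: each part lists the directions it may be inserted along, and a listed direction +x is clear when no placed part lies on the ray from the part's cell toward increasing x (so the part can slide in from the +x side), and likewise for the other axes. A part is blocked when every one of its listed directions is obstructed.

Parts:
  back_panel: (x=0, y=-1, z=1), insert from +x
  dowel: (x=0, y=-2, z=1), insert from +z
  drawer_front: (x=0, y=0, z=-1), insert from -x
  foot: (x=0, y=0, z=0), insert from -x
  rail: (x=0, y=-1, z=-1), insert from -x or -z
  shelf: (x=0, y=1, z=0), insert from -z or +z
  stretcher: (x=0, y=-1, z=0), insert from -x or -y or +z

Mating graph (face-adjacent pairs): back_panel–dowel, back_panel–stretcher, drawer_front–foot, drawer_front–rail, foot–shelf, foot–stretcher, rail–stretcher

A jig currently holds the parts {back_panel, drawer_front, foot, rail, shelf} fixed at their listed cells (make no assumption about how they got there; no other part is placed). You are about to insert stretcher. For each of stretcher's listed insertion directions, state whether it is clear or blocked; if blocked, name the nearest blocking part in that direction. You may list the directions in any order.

+z: blocked by back_panel; -x: clear; -y: clear

-x: ray from stretcher(0, -1, 0) has no placed part ⇒ clear
-y: ray from stretcher(0, -1, 0) has no placed part ⇒ clear
+z: nearest on ray is back_panel@(0, -1, 1) ⇒ blocked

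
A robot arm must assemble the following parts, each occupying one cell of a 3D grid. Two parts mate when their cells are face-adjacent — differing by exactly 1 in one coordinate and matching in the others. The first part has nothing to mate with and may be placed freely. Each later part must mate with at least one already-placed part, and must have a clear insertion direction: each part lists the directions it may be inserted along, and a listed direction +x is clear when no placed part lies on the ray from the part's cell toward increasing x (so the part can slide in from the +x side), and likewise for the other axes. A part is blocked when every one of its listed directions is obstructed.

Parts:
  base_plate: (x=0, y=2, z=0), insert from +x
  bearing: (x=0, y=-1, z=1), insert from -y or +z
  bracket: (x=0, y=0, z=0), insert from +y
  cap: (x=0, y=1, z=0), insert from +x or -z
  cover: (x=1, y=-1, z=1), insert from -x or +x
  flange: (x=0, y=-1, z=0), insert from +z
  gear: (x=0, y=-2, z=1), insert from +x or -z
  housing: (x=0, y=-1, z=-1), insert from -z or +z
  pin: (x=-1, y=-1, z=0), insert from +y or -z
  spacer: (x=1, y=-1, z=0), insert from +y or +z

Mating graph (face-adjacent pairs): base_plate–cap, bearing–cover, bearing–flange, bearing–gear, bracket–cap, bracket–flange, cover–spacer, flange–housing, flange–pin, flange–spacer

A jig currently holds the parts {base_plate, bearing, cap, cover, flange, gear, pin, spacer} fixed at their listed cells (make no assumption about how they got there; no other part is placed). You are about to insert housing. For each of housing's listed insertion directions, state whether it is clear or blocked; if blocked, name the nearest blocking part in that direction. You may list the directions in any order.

+z: blocked by flange; -z: clear

-z: ray from housing(0, -1, -1) has no placed part ⇒ clear
+z: nearest on ray is flange@(0, -1, 0) ⇒ blocked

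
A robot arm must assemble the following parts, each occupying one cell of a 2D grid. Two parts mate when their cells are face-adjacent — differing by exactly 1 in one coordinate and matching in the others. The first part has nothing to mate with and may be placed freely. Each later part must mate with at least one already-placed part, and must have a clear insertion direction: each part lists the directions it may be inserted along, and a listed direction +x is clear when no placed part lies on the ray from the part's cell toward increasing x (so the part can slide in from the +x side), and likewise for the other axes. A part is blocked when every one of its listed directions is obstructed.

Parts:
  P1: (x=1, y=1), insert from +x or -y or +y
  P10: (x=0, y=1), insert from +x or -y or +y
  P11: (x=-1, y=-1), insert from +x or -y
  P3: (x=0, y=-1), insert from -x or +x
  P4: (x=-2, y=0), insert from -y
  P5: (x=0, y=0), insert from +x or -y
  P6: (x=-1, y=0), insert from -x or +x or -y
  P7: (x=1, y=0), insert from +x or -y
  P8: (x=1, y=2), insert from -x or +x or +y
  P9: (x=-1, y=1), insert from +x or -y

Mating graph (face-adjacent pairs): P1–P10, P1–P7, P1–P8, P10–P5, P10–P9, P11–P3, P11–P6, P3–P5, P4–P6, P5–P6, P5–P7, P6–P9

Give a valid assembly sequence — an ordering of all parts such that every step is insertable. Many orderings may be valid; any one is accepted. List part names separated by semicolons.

P10; P9; P6; P11; P3; P4; P5; P7; P1; P8

1. P10@(0, 1) [+x clear] — {P10}
2. P9@(-1, 1) [-y clear] — {P10, P9}
3. P6@(-1, 0) [-x clear] — {P10, P6, P9}
4. P11@(-1, -1) [+x clear] — {P10, P11, P6, P9}
5. P3@(0, -1) [+x clear] — {P10, P11, P3, P6, P9}
6. P4@(-2, 0) [-y clear] — {P10, P11, P3, P4, P6, P9}
7. P5@(0, 0) [+x clear] — {P10, P11, P3, P4, P5, P6, P9}
8. P7@(1, 0) [+x clear] — {P10, P11, P3, P4, P5, P6, P7, P9}
9. P1@(1, 1) [+x clear] — {P1, P10, P11, P3, P4, P5, P6, P7, P9}
10. P8@(1, 2) [-x clear] — {P1, P10, P11, P3, P4, P5, P6, P7, P8, P9}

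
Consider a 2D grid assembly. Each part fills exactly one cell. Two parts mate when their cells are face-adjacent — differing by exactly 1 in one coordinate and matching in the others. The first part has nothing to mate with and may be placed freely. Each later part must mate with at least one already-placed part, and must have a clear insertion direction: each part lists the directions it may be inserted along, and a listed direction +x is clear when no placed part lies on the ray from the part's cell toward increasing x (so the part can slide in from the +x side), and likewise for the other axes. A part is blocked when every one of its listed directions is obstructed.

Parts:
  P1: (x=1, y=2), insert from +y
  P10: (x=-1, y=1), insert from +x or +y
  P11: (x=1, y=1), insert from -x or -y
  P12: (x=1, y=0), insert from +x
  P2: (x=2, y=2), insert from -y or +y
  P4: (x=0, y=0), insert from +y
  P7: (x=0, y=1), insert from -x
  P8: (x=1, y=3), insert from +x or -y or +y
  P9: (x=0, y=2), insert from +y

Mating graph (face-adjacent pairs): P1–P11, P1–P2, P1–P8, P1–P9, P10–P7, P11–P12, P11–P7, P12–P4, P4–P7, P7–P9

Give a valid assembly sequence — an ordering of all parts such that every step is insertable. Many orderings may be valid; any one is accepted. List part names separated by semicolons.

1. P4@(0, 0) [+y clear] — {P4}
2. P7@(0, 1) [-x clear] — {P4, P7}
3. P9@(0, 2) [+y clear] — {P4, P7, P9}
4. P1@(1, 2) [+y clear] — {P1, P4, P7, P9}
5. P11@(1, 1) [-y clear] — {P1, P11, P4, P7, P9}
6. P10@(-1, 1) [+y clear] — {P1, P10, P11, P4, P7, P9}
7. P2@(2, 2) [-y clear] — {P1, P10, P11, P2, P4, P7, P9}
8. P8@(1, 3) [+x clear] — {P1, P10, P11, P2, P4, P7, P8, P9}
9. P12@(1, 0) [+x clear] — {P1, P10, P11, P12, P2, P4, P7, P8, P9}

P4; P7; P9; P1; P11; P10; P2; P8; P12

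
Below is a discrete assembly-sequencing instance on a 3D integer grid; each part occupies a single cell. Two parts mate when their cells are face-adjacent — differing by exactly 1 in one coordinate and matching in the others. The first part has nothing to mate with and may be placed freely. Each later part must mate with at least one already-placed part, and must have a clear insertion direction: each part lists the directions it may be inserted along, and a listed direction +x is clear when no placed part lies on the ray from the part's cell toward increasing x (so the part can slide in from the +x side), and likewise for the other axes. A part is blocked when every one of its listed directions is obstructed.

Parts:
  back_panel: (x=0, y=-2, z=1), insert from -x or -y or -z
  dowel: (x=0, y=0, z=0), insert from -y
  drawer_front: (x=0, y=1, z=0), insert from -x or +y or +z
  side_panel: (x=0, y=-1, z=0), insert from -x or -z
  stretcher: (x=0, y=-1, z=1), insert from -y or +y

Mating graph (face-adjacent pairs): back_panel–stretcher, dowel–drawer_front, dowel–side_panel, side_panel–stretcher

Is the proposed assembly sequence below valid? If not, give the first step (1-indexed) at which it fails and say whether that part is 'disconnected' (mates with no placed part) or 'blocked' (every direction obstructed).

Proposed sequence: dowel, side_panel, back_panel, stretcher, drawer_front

Invalid at step 3 (disconnected)

1. dowel@(0, 0, 0) [-y clear] — {dowel}
2. side_panel@(0, -1, 0) [-x clear] — {dowel, side_panel}
3. back_panel@(0, -2, 1) — no placed neighbour ⇒ disconnected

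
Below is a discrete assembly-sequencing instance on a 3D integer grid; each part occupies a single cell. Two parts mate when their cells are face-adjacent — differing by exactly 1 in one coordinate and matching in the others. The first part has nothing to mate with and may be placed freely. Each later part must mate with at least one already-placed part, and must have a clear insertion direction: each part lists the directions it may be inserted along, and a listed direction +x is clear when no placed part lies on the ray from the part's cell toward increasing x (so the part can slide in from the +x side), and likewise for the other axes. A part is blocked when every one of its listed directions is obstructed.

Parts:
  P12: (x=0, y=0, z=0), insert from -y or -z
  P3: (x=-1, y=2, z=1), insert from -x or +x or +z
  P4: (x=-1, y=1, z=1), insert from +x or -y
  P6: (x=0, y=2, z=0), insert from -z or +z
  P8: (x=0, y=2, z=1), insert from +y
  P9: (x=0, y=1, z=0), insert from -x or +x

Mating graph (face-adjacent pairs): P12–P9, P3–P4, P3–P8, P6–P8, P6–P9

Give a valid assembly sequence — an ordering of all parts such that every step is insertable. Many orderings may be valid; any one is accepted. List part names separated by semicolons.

1. P8@(0, 2, 1) [+y clear] — {P8}
2. P6@(0, 2, 0) [-z clear] — {P6, P8}
3. P9@(0, 1, 0) [-x clear] — {P6, P8, P9}
4. P3@(-1, 2, 1) [-x clear] — {P3, P6, P8, P9}
5. P12@(0, 0, 0) [-y clear] — {P12, P3, P6, P8, P9}
6. P4@(-1, 1, 1) [+x clear] — {P12, P3, P4, P6, P8, P9}

P8; P6; P9; P3; P12; P4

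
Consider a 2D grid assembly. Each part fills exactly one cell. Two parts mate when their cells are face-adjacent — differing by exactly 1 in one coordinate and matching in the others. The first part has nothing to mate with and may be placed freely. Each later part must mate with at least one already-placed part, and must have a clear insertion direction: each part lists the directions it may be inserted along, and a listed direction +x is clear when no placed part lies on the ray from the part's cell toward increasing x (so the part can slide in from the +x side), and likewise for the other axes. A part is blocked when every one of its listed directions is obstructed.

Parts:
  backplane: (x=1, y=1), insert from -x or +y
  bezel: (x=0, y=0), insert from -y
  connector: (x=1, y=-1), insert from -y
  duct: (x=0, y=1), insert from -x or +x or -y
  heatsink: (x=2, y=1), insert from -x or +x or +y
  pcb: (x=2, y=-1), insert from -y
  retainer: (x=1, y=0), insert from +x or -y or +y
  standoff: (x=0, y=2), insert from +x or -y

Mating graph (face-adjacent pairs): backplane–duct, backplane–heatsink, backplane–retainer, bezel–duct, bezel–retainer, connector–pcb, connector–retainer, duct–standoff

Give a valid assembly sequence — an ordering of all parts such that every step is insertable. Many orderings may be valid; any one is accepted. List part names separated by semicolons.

connector; pcb; retainer; backplane; heatsink; duct; standoff; bezel

1. connector@(1, -1) [-y clear] — {connector}
2. pcb@(2, -1) [-y clear] — {connector, pcb}
3. retainer@(1, 0) [+x clear] — {connector, pcb, retainer}
4. backplane@(1, 1) [-x clear] — {backplane, connector, pcb, retainer}
5. heatsink@(2, 1) [+x clear] — {backplane, connector, heatsink, pcb, retainer}
6. duct@(0, 1) [-x clear] — {backplane, connector, duct, heatsink, pcb, retainer}
7. standoff@(0, 2) [+x clear] — {backplane, connector, duct, heatsink, pcb, retainer, standoff}
8. bezel@(0, 0) [-y clear] — {backplane, bezel, connector, duct, heatsink, pcb, retainer, standoff}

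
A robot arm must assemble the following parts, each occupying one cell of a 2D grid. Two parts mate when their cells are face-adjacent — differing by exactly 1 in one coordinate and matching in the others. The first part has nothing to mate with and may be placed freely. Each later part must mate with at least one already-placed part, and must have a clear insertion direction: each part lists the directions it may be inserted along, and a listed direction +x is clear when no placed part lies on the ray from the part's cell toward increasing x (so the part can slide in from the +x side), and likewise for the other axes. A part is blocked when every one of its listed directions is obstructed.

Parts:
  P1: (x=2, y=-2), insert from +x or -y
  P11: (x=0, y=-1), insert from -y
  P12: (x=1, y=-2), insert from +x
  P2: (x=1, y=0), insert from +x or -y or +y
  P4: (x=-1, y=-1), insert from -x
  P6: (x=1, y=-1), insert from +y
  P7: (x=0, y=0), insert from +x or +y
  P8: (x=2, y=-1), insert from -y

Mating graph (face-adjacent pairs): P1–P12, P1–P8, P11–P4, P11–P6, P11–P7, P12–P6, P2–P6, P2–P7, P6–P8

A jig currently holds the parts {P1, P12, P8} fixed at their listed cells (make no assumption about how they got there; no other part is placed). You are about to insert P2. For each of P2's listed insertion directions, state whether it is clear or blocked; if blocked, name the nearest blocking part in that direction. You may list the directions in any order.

+x: ray from P2(1, 0) has no placed part ⇒ clear
-y: nearest on ray is P12@(1, -2) ⇒ blocked
+y: ray from P2(1, 0) has no placed part ⇒ clear

+x: clear; +y: clear; -y: blocked by P12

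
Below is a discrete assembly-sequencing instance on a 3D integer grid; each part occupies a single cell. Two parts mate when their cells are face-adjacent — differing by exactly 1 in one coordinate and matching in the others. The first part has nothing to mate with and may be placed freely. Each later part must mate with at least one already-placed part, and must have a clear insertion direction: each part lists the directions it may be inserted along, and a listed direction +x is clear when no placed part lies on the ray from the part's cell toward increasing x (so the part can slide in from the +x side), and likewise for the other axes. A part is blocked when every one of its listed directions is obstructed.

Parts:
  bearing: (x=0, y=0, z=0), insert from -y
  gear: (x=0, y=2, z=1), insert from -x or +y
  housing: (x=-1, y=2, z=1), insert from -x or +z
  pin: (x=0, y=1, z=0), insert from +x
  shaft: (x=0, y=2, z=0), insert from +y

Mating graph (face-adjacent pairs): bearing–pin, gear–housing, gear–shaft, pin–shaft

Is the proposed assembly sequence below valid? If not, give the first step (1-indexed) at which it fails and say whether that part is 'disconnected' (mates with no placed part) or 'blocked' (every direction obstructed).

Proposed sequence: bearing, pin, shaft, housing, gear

1. bearing@(0, 0, 0) [-y clear] — {bearing}
2. pin@(0, 1, 0) [+x clear] — {bearing, pin}
3. shaft@(0, 2, 0) [+y clear] — {bearing, pin, shaft}
4. housing@(-1, 2, 1) — no placed neighbour ⇒ disconnected

Invalid at step 4 (disconnected)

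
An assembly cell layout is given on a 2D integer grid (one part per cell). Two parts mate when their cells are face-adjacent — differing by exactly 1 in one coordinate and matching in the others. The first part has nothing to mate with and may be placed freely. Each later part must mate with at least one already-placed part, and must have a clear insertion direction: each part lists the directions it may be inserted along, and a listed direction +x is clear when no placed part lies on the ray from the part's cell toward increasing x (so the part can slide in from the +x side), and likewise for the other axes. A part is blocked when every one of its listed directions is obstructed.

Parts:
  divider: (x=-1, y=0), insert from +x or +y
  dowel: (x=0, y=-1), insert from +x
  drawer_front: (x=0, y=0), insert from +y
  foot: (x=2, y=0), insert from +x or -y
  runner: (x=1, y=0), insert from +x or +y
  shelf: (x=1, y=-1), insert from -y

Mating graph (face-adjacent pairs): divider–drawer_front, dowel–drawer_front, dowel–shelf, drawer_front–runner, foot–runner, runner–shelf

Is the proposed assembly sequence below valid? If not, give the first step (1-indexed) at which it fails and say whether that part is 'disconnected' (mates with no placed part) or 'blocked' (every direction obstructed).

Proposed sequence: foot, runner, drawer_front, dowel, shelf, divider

1. foot@(2, 0) [+x clear] — {foot}
2. runner@(1, 0) [+y clear] — {foot, runner}
3. drawer_front@(0, 0) [+y clear] — {drawer_front, foot, runner}
4. dowel@(0, -1) [+x clear] — {dowel, drawer_front, foot, runner}
5. shelf@(1, -1) [-y clear] — {dowel, drawer_front, foot, runner, shelf}
6. divider@(-1, 0) [+y clear] — {divider, dowel, drawer_front, foot, runner, shelf}

Valid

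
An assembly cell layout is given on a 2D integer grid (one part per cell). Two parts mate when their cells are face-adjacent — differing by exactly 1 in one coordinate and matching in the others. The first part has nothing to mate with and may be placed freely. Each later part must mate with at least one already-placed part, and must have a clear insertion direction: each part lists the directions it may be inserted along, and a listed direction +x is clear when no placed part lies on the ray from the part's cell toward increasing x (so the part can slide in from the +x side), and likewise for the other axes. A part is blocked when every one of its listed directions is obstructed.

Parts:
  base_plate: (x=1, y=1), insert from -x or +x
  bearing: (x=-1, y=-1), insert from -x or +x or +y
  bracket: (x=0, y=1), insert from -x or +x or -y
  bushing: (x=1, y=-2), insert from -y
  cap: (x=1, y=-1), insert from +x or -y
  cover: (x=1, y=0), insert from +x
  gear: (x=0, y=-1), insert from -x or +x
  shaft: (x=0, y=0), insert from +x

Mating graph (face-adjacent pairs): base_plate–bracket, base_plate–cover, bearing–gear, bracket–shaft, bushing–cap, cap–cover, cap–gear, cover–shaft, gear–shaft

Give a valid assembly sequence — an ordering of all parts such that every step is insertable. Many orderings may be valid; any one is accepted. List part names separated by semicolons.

1. bearing@(-1, -1) [-x clear] — {bearing}
2. gear@(0, -1) [+x clear] — {bearing, gear}
3. cap@(1, -1) [+x clear] — {bearing, cap, gear}
4. shaft@(0, 0) [+x clear] — {bearing, cap, gear, shaft}
5. bracket@(0, 1) [-x clear] — {bearing, bracket, cap, gear, shaft}
6. base_plate@(1, 1) [+x clear] — {base_plate, bearing, bracket, cap, gear, shaft}
7. cover@(1, 0) [+x clear] — {base_plate, bearing, bracket, cap, cover, gear, shaft}
8. bushing@(1, -2) [-y clear] — {base_plate, bearing, bracket, bushing, cap, cover, gear, shaft}

bearing; gear; cap; shaft; bracket; base_plate; cover; bushing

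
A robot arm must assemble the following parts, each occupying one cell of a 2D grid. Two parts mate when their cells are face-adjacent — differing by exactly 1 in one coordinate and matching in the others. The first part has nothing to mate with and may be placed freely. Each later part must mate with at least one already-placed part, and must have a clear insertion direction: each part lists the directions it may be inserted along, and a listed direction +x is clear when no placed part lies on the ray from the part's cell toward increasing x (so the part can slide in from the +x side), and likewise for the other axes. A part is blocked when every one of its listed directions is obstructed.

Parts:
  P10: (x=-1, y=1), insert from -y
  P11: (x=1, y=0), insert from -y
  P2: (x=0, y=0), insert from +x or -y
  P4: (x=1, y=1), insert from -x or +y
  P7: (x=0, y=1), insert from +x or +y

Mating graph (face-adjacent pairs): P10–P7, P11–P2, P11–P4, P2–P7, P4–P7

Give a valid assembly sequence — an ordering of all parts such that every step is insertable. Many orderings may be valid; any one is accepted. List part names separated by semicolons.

1. P4@(1, 1) [-x clear] — {P4}
2. P11@(1, 0) [-y clear] — {P11, P4}
3. P2@(0, 0) [-y clear] — {P11, P2, P4}
4. P7@(0, 1) [+y clear] — {P11, P2, P4, P7}
5. P10@(-1, 1) [-y clear] — {P10, P11, P2, P4, P7}

P4; P11; P2; P7; P10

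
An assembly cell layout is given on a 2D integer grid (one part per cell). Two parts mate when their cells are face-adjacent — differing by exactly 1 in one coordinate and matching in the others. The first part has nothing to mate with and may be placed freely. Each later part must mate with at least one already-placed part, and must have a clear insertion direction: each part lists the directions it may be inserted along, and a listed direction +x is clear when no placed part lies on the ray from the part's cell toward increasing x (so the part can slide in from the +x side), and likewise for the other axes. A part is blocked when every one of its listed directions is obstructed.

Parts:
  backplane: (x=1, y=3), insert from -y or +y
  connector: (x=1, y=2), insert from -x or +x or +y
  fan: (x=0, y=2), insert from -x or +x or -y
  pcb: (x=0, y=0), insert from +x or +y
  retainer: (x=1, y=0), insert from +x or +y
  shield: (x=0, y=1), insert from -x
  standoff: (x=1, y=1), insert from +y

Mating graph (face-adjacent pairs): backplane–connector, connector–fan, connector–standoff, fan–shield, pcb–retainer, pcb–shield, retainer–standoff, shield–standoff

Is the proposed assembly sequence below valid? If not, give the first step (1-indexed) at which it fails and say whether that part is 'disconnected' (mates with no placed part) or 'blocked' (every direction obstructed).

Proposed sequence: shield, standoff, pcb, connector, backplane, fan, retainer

Valid

1. shield@(0, 1) [-x clear] — {shield}
2. standoff@(1, 1) [+y clear] — {shield, standoff}
3. pcb@(0, 0) [+x clear] — {pcb, shield, standoff}
4. connector@(1, 2) [-x clear] — {connector, pcb, shield, standoff}
5. backplane@(1, 3) [+y clear] — {backplane, connector, pcb, shield, standoff}
6. fan@(0, 2) [-x clear] — {backplane, connector, fan, pcb, shield, standoff}
7. retainer@(1, 0) [+x clear] — {backplane, connector, fan, pcb, retainer, shield, standoff}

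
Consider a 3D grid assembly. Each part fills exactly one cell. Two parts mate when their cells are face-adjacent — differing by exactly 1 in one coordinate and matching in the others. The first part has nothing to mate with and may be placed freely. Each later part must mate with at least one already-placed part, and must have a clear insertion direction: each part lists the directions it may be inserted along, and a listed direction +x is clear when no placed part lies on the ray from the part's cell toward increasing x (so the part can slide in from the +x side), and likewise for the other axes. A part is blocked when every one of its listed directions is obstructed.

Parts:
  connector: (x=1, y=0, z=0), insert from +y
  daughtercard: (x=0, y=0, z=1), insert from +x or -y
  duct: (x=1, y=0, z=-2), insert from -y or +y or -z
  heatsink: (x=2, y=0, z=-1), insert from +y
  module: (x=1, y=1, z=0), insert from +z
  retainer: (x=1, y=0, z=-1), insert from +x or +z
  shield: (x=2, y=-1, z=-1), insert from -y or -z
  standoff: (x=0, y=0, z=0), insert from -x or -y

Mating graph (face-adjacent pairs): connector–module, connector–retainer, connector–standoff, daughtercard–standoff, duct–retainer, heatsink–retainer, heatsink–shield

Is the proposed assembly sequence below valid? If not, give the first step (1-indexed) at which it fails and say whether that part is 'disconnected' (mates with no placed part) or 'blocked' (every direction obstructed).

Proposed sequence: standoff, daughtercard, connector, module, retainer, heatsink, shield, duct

Valid

1. standoff@(0, 0, 0) [-x clear] — {standoff}
2. daughtercard@(0, 0, 1) [+x clear] — {daughtercard, standoff}
3. connector@(1, 0, 0) [+y clear] — {connector, daughtercard, standoff}
4. module@(1, 1, 0) [+z clear] — {connector, daughtercard, module, standoff}
5. retainer@(1, 0, -1) [+x clear] — {connector, daughtercard, module, retainer, standoff}
6. heatsink@(2, 0, -1) [+y clear] — {connector, daughtercard, heatsink, module, retainer, standoff}
7. shield@(2, -1, -1) [-y clear] — {connector, daughtercard, heatsink, module, retainer, shield, standoff}
8. duct@(1, 0, -2) [-y clear] — {connector, daughtercard, duct, heatsink, module, retainer, shield, standoff}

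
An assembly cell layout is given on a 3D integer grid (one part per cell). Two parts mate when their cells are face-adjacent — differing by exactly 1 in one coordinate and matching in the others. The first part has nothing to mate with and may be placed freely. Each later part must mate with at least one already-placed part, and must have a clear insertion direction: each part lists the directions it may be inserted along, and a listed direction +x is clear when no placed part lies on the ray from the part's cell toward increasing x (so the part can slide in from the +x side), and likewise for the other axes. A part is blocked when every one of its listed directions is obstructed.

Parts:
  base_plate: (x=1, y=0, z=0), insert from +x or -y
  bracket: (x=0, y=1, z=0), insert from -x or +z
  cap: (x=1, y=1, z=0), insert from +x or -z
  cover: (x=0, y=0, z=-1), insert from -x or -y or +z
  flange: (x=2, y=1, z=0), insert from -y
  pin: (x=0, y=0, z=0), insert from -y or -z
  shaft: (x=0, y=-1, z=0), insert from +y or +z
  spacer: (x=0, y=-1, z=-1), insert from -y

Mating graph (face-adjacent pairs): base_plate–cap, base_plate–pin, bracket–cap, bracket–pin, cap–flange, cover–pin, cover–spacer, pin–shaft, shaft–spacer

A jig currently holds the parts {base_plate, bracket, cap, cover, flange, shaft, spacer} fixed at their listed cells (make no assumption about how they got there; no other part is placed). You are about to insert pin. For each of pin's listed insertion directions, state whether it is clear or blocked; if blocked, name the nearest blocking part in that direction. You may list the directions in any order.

-y: blocked by shaft; -z: blocked by cover

-y: nearest on ray is shaft@(0, -1, 0) ⇒ blocked
-z: nearest on ray is cover@(0, 0, -1) ⇒ blocked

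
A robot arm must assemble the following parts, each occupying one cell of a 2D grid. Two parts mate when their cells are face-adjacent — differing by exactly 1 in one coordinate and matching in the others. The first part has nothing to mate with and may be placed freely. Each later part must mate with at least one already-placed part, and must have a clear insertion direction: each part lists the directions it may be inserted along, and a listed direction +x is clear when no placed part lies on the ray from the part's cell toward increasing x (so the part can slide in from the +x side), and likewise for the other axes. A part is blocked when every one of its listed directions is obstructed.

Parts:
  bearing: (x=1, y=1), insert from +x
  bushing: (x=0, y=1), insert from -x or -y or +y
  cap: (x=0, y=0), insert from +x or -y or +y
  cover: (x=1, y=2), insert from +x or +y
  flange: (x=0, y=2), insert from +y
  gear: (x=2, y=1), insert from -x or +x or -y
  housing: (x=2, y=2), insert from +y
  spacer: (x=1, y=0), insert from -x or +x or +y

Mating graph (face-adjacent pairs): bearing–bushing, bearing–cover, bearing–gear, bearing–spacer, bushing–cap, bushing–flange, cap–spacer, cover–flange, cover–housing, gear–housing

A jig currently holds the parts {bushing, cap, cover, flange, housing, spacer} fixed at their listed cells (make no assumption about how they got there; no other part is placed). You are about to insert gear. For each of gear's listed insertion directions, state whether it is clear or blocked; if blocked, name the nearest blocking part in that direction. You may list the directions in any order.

-x: nearest on ray is bushing@(0, 1) ⇒ blocked
+x: ray from gear(2, 1) has no placed part ⇒ clear
-y: ray from gear(2, 1) has no placed part ⇒ clear

+x: clear; -x: blocked by bushing; -y: clear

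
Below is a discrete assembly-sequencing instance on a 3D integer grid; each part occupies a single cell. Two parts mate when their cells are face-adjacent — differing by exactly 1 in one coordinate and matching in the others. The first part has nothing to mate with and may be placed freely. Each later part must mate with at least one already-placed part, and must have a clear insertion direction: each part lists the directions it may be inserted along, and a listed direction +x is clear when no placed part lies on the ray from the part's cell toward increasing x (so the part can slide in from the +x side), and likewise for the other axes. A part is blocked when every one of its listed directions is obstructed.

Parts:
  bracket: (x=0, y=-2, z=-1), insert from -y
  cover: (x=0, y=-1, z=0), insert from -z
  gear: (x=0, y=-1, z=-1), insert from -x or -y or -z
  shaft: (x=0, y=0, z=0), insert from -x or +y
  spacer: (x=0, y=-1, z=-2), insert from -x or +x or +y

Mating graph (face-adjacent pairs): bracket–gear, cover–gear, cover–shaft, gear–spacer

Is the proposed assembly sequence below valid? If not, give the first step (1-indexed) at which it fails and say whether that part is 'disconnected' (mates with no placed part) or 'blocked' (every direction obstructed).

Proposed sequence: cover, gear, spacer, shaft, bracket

Valid

1. cover@(0, -1, 0) [-z clear] — {cover}
2. gear@(0, -1, -1) [-x clear] — {cover, gear}
3. spacer@(0, -1, -2) [-x clear] — {cover, gear, spacer}
4. shaft@(0, 0, 0) [-x clear] — {cover, gear, shaft, spacer}
5. bracket@(0, -2, -1) [-y clear] — {bracket, cover, gear, shaft, spacer}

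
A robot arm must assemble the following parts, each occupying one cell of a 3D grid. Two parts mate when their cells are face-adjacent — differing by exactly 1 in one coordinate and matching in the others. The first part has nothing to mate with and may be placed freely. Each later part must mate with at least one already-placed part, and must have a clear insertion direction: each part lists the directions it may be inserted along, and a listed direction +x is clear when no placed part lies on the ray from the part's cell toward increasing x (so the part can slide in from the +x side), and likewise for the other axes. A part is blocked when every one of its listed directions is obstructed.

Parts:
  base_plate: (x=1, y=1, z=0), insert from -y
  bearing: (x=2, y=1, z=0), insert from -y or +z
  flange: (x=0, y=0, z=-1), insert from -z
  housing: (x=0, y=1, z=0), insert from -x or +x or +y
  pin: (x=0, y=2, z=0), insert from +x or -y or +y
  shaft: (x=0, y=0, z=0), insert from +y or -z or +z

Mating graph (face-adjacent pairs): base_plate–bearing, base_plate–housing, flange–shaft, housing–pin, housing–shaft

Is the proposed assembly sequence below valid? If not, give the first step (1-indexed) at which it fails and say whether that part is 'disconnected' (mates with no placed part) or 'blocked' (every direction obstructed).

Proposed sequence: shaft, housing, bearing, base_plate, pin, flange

1. shaft@(0, 0, 0) [+y clear] — {shaft}
2. housing@(0, 1, 0) [-x clear] — {housing, shaft}
3. bearing@(2, 1, 0) — no placed neighbour ⇒ disconnected

Invalid at step 3 (disconnected)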